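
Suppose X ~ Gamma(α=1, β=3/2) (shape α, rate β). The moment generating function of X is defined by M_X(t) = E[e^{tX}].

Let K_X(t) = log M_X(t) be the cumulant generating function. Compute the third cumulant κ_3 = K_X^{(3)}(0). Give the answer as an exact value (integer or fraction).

M_X(t) = 3/(2*(3/2 - t))
K_X(t) = log M_X(t) = -log(3/2 - t) - log(2) + log(3)
K^(3)(t) = -16/(8*t^3 - 36*t^2 + 54*t - 27)

κ_3 = K^(3)(0) = 16/27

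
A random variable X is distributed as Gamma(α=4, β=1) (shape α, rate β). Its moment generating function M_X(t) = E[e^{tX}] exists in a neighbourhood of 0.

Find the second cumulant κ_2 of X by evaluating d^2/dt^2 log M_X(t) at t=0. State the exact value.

κ_2 = K′′(0) = 4

M_X(t) = (1 - t)^(-4)
K_X(t) = log M_X(t) = -4*log(1 - t)
K′(t) = -4/(t - 1)
K′′(t) = 4/(t^2 - 2*t + 1)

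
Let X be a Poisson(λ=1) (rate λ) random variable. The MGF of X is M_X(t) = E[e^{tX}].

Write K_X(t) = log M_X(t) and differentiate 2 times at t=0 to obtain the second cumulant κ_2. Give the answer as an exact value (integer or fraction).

M_X(t) = e^(e^(t) - 1)
K_X(t) = log M_X(t) = e^(t) - 1
dK/dt = e^(t)
d^2K/dt^2 = e^(t)

κ_2 = d^2K/dt^2 |_{t=0} = 1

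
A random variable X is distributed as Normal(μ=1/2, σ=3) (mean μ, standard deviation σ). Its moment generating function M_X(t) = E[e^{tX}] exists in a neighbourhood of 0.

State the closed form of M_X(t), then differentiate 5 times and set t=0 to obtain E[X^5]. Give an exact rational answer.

M_X(t) = e^(9*t^2/2 + t/2)

E[X^5] = M^(5)(0) = 19801/32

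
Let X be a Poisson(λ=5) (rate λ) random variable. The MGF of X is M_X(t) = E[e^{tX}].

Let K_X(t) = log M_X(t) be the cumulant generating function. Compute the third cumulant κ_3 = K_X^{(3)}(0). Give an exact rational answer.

M_X(t) = e^(5*e^(t) - 5)
K_X(t) = log M_X(t) = 5*e^(t) - 5
D^3[K](t) = 5*e^(t)

κ_3 = D^3[K](0) = 5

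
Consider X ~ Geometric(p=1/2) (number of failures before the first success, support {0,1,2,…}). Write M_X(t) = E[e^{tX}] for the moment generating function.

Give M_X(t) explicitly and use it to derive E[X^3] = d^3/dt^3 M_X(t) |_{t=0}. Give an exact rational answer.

M_X(t) = 1/(2*(1 - e^(t)/2))
M′(t) = e^(t)/(e^(2*t) - 4*e^(t) + 4)
M′′(t) = (-e^(2*t) - 2*e^(t))/(e^(3*t) - 6*e^(2*t) + 12*e^(t) - 8)
M′′′(t) = (e^(3*t) + 8*e^(2*t) + 4*e^(t))/(e^(4*t) - 8*e^(3*t) + 24*e^(2*t) - 32*e^(t) + 16)

E[X^3] = M′′′(0) = 13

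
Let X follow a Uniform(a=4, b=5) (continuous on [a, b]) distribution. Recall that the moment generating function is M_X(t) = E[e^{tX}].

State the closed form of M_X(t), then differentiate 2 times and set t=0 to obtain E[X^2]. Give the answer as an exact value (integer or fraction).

E[X^2] = M′′(0) = 61/3

M_X(t) = (e^(5*t) - e^(4*t))/t
M′(t) = (5*t*e^(5*t) - 4*t*e^(4*t) - e^(5*t) + e^(4*t))/t^2
M′′(t) = (25*t^2*e^(5*t) - 16*t^2*e^(4*t) - 10*t*e^(5*t) + 8*t*e^(4*t) + 2*e^(5*t) - 2*e^(4*t))/t^3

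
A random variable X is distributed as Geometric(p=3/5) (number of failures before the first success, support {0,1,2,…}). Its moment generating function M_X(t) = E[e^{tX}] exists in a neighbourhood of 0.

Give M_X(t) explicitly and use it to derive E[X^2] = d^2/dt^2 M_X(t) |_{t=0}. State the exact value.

E[X^2] = M^(2)(0) = 14/9

M_X(t) = 3/(5*(1 - 2*e^(t)/5))
M^(2)(t) = (-12*e^(2*t) - 30*e^(t))/(8*e^(3*t) - 60*e^(2*t) + 150*e^(t) - 125)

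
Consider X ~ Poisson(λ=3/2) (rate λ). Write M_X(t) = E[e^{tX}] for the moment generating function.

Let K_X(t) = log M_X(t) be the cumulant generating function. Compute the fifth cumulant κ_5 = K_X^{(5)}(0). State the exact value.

κ_5 = K^(5)(0) = 3/2

M_X(t) = e^(3*e^(t)/2 - 3/2)
K_X(t) = log M_X(t) = 3*e^(t)/2 - 3/2
K^(5)(t) = 3*e^(t)/2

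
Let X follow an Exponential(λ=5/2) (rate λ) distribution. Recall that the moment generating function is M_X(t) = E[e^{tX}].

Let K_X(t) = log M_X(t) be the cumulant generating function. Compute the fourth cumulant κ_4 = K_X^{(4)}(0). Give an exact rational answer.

κ_4 = d^4K/dt^4 |_{t=0} = 96/625

M_X(t) = 5/(2*(5/2 - t))
K_X(t) = log M_X(t) = -log(5/2 - t) - log(2) + log(5)
dK/dt = -2/(2*t - 5)
d^2K/dt^2 = 4/(4*t^2 - 20*t + 25)
d^3K/dt^3 = -16/(8*t^3 - 60*t^2 + 150*t - 125)
d^4K/dt^4 = 96/(16*t^4 - 160*t^3 + 600*t^2 - 1000*t + 625)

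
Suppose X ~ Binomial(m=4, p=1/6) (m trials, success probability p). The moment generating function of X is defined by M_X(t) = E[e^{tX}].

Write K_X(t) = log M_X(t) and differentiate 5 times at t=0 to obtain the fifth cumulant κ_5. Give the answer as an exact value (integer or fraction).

κ_5 = K′′′′′(0) = -20/81

M_X(t) = (e^(t)/6 + 5/6)^4
K_X(t) = log M_X(t) = 4*log(e^(t)/6 + 5/6)
K′(t) = 4*e^(t)/(e^(t) + 5)
K′′(t) = 20*e^(t)/(e^(2*t) + 10*e^(t) + 25)
K′′′(t) = (-20*e^(2*t) + 100*e^(t))/(e^(3*t) + 15*e^(2*t) + 75*e^(t) + 125)
K′′′′(t) = (20*e^(3*t) - 400*e^(2*t) + 500*e^(t))/(e^(4*t) + 20*e^(3*t) + 150*e^(2*t) + 500*e^(t) + 625)
K′′′′′(t) = (-20*e^(4*t) + 1100*e^(3*t) - 5500*e^(2*t) + 2500*e^(t))/(e^(5*t) + 25*e^(4*t) + 250*e^(3*t) + 1250*e^(2*t) + 3125*e^(t) + 3125)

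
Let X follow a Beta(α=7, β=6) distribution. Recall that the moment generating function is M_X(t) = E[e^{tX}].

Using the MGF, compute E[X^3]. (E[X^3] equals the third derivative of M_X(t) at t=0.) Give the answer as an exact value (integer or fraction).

M_X(t) = ₁F₁(7; 13; t)
D^3[M](t) = 12*₁F₁(10; 16; t)/65

E[X^3] = D^3[M](0) = 12/65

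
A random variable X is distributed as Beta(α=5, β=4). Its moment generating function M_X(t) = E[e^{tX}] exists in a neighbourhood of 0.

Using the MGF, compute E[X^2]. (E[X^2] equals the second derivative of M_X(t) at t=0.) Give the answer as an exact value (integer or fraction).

E[X^2] = M′′(0) = 1/3

M_X(t) = ₁F₁(5; 9; t)
M′(t) = 5*₁F₁(6; 10; t)/9
M′′(t) = ₁F₁(7; 11; t)/3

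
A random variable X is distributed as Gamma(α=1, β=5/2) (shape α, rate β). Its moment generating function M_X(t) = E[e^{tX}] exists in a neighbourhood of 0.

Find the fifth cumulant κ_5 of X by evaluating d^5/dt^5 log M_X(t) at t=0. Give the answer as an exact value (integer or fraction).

M_X(t) = 5/(2*(5/2 - t))
K_X(t) = log M_X(t) = -log(5/2 - t) - log(2) + log(5)
K^(5)(t) = -768/(32*t^5 - 400*t^4 + 2000*t^3 - 5000*t^2 + 6250*t - 3125)

κ_5 = K^(5)(0) = 768/3125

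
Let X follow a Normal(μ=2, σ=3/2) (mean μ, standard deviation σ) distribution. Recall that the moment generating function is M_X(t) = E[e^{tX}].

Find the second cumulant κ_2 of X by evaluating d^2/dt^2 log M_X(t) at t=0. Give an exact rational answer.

M_X(t) = e^(9*t^2/8 + 2*t)
K_X(t) = log M_X(t) = 9*t^2/8 + 2*t
K^(2)(t) = 9/4

κ_2 = K^(2)(0) = 9/4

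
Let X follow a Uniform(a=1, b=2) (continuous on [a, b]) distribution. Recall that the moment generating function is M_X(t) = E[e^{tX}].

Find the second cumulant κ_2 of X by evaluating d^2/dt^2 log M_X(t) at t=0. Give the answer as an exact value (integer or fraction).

κ_2 = K′′(0) = 1/12

M_X(t) = (e^(2*t) - e^(t))/t
K_X(t) = log M_X(t) = -log(t) + log(e^(2*t) - e^(t))
K′(t) = (2*t*e^(t) - t - e^(t) + 1)/(t*e^(t) - t)
K′′(t) = (-t^2*e^(t) + e^(2*t) - 2*e^(t) + 1)/(t^2*e^(2*t) - 2*t^2*e^(t) + t^2)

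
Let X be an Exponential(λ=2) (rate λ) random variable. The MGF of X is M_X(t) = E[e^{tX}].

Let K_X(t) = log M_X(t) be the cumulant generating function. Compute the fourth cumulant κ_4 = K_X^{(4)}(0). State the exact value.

κ_4 = K^(4)(0) = 3/8

M_X(t) = 2/(2 - t)
K_X(t) = log M_X(t) = -log(2 - t) + log(2)
K^(4)(t) = 6/(t^4 - 8*t^3 + 24*t^2 - 32*t + 16)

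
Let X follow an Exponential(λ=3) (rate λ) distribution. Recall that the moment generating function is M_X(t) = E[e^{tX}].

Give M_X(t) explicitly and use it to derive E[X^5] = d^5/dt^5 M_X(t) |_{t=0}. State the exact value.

E[X^5] = D^5[M](0) = 40/81

M_X(t) = 3/(3 - t)
D^5[M](t) = 360/(t^6 - 18*t^5 + 135*t^4 - 540*t^3 + 1215*t^2 - 1458*t + 729)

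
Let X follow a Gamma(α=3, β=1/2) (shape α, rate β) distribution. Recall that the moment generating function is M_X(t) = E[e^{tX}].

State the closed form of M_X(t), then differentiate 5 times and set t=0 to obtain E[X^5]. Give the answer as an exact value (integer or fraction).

E[X^5] = d^5M/dt^5 |_{t=0} = 80640

M_X(t) = 1/(8*(1/2 - t)^3)
dM/dt = 6/(16*t^4 - 32*t^3 + 24*t^2 - 8*t + 1)
d^2M/dt^2 = -48/(32*t^5 - 80*t^4 + 80*t^3 - 40*t^2 + 10*t - 1)
d^3M/dt^3 = 480/(64*t^6 - 192*t^5 + 240*t^4 - 160*t^3 + 60*t^2 - 12*t + 1)
d^4M/dt^4 = -5760/(128*t^7 - 448*t^6 + 672*t^5 - 560*t^4 + 280*t^3 - 84*t^2 + 14*t - 1)
d^5M/dt^5 = 80640/(256*t^8 - 1024*t^7 + 1792*t^6 - 1792*t^5 + 1120*t^4 - 448*t^3 + 112*t^2 - 16*t + 1)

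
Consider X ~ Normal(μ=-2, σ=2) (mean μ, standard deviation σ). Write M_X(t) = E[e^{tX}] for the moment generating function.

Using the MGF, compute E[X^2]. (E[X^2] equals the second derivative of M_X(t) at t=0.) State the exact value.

E[X^2] = M′′(0) = 8

M_X(t) = e^(2*t^2 - 2*t)
M′(t) = 4*t*e^(-2*t)*e^(2*t^2) - 2*e^(-2*t)*e^(2*t^2)
M′′(t) = (16*t^2*e^(2*t^2) - 16*t*e^(2*t^2) + 8*e^(2*t^2))*e^(-2*t)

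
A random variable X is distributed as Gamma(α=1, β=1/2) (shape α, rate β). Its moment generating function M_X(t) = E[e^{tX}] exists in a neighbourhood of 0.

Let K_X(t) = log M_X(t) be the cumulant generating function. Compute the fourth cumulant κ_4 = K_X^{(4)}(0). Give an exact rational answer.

M_X(t) = 1/(2*(1/2 - t))
K_X(t) = log M_X(t) = -log(1/2 - t) - log(2)
K^(4)(t) = 96/(16*t^4 - 32*t^3 + 24*t^2 - 8*t + 1)

κ_4 = K^(4)(0) = 96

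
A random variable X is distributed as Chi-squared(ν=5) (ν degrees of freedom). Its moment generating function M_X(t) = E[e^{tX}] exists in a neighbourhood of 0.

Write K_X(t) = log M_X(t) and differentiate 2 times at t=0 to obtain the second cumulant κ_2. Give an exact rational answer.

M_X(t) = (1 - 2*t)^(-5/2)
K_X(t) = log M_X(t) = -5*log(1 - 2*t)/2
K^(2)(t) = 10/(4*t^2 - 4*t + 1)

κ_2 = K^(2)(0) = 10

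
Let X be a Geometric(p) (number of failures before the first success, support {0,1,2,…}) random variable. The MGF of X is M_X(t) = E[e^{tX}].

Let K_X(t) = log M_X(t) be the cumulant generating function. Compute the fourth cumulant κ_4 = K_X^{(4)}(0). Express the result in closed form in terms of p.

M_X(t) = p/(-(1 - p)*e^(t) + 1)
K_X(t) = log M_X(t) = log(p) - log(-(1 - p)*e^(t) + 1)
dK/dt = (-p*e^(t) + e^(t))/(p*e^(t) - e^(t) + 1)
d^2K/dt^2 = (-p*e^(t) + e^(t))/(p^2*e^(2*t) - 2*p*e^(2*t) + 2*p*e^(t) + e^(2*t) - 2*e^(t) + 1)

κ_4 = d^4K/dt^4 |_{t=0} = (-p^3 + 7*p^2 - 12*p + 6)/p^4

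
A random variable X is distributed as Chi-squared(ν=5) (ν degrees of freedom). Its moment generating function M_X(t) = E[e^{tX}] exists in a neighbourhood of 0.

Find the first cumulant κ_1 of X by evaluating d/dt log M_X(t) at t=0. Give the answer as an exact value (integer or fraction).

κ_1 = K^(1)(0) = 5

M_X(t) = (1 - 2*t)^(-5/2)
K_X(t) = log M_X(t) = -5*log(1 - 2*t)/2
K^(1)(t) = -5/(2*t - 1)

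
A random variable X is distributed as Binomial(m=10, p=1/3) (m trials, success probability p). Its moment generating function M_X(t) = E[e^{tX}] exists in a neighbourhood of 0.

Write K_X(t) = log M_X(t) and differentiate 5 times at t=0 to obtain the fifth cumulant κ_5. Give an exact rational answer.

M_X(t) = (e^(t)/3 + 2/3)^10
K_X(t) = log M_X(t) = 10*log(e^(t)/3 + 2/3)
dK/dt = 10*e^(t)/(e^(t) + 2)
d^2K/dt^2 = 20*e^(t)/(e^(2*t) + 4*e^(t) + 4)
d^3K/dt^3 = (-20*e^(2*t) + 40*e^(t))/(e^(3*t) + 6*e^(2*t) + 12*e^(t) + 8)
d^4K/dt^4 = (20*e^(3*t) - 160*e^(2*t) + 80*e^(t))/(e^(4*t) + 8*e^(3*t) + 24*e^(2*t) + 32*e^(t) + 16)
d^5K/dt^5 = (-20*e^(4*t) + 440*e^(3*t) - 880*e^(2*t) + 160*e^(t))/(e^(5*t) + 10*e^(4*t) + 40*e^(3*t) + 80*e^(2*t) + 80*e^(t) + 32)

κ_5 = d^5K/dt^5 |_{t=0} = -100/81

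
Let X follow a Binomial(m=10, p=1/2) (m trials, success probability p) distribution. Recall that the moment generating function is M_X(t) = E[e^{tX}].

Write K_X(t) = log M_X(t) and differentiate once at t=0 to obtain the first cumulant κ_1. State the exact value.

M_X(t) = (e^(t)/2 + 1/2)^10
K_X(t) = log M_X(t) = 10*log(e^(t)/2 + 1/2)
dK/dt = 10*e^(t)/(e^(t) + 1)

κ_1 = dK/dt |_{t=0} = 5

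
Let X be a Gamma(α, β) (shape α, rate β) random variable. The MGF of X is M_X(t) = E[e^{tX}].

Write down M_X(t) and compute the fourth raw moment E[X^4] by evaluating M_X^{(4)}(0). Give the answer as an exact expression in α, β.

E[X^4] = M′′′′(0) = α*(α^3 + 6*α^2 + 11*α + 6)/β^4

M_X(t) = (β/(β - t))^α
M′(t) = -α*β^α*(1/(β - t))^α/(-β + t)
M′′(t) = (α^2*β^α*(1/(β - t))^α + α*β^α*(1/(β - t))^α)/(β^2 - 2*β*t + t^2)
M′′′(t) = (-α^3*β^α*(1/(β - t))^α - 3*α^2*β^α*(1/(β - t))^α - 2*α*β^α*(1/(β - t))^α)/(-β^3 + 3*β^2*t - 3*β*t^2 + t^3)
M′′′′(t) = (α^4*β^α*(1/(β - t))^α + 6*α^3*β^α*(1/(β - t))^α + 11*α^2*β^α*(1/(β - t))^α + 6*α*β^α*(1/(β - t))^α)/(β^4 - 4*β^3*t + 6*β^2*t^2 - 4*β*t^3 + t^4)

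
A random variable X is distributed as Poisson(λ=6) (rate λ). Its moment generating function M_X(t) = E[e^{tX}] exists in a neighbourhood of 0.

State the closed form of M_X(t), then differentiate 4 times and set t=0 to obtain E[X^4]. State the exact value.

E[X^4] = M′′′′(0) = 2850

M_X(t) = e^(6*e^(t) - 6)
M′(t) = 6*e^(-6)*e^(t)*e^(6*e^(t))
M′′(t) = (36*e^(2*t)*e^(6*e^(t)) + 6*e^(t)*e^(6*e^(t)))*e^(-6)
M′′′(t) = (216*e^(3*t)*e^(6*e^(t)) + 108*e^(2*t)*e^(6*e^(t)) + 6*e^(t)*e^(6*e^(t)))*e^(-6)
M′′′′(t) = (1296*e^(4*t)*e^(6*e^(t)) + 1296*e^(3*t)*e^(6*e^(t)) + 252*e^(2*t)*e^(6*e^(t)) + 6*e^(t)*e^(6*e^(t)))*e^(-6)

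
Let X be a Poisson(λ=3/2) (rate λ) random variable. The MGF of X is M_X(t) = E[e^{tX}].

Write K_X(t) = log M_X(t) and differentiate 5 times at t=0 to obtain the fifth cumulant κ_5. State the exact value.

M_X(t) = e^(3*e^(t)/2 - 3/2)
K_X(t) = log M_X(t) = 3*e^(t)/2 - 3/2
D^5[K](t) = 3*e^(t)/2

κ_5 = D^5[K](0) = 3/2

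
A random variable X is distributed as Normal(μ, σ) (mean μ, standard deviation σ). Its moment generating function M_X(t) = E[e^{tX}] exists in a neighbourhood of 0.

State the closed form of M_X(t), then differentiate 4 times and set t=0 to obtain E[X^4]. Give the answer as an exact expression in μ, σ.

E[X^4] = d^4M/dt^4 |_{t=0} = μ^4 + 6*μ^2*σ^2 + 3*σ^4

M_X(t) = e^(μ*t + σ^2*t^2/2)
dM/dt = μ*e^(μ*t)*e^(σ^2*t^2/2) + σ^2*t*e^(μ*t)*e^(σ^2*t^2/2)
d^2M/dt^2 = μ^2*e^(μ*t)*e^(σ^2*t^2/2) + 2*μ*σ^2*t*e^(μ*t)*e^(σ^2*t^2/2) + σ^4*t^2*e^(μ*t)*e^(σ^2*t^2/2) + σ^2*e^(μ*t)*e^(σ^2*t^2/2)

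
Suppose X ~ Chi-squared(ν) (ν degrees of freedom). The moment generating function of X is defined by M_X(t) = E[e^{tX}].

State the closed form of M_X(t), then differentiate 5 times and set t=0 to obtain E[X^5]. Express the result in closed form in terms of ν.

M_X(t) = (1 - 2*t)^(-ν/2)

E[X^5] = M^(5)(0) = ν*(ν^4 + 20*ν^3 + 140*ν^2 + 400*ν + 384)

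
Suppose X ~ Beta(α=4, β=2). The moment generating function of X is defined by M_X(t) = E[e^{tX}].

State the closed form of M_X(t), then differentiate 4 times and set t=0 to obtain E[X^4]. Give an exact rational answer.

M_X(t) = ₁F₁(4; 6; t)
D^4[M](t) = 5*₁F₁(8; 10; t)/18

E[X^4] = D^4[M](0) = 5/18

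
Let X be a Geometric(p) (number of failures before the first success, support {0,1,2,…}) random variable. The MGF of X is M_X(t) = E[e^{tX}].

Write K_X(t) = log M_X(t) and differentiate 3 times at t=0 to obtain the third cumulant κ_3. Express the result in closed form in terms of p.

κ_3 = D^3[K](0) = (p^2 - 3*p + 2)/p^3

M_X(t) = p/(-(1 - p)*e^(t) + 1)
K_X(t) = log M_X(t) = log(p) - log(-(1 - p)*e^(t) + 1)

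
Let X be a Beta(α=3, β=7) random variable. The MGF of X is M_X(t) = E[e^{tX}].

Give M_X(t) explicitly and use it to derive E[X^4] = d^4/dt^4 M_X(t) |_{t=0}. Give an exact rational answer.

M_X(t) = ₁F₁(3; 10; t)
M′(t) = 3*₁F₁(4; 11; t)/10
M′′(t) = 6*₁F₁(5; 12; t)/55
M′′′(t) = ₁F₁(6; 13; t)/22
M′′′′(t) = 3*₁F₁(7; 14; t)/143

E[X^4] = M′′′′(0) = 3/143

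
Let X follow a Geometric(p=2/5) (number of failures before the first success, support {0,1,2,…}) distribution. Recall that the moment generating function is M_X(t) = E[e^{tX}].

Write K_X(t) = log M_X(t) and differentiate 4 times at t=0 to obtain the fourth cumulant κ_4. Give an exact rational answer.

M_X(t) = 2/(5*(1 - 3*e^(t)/5))
K_X(t) = log M_X(t) = -log(1 - 3*e^(t)/5) - log(5) + log(2)
dK/dt = -3*e^(t)/(3*e^(t) - 5)
d^2K/dt^2 = 15*e^(t)/(9*e^(2*t) - 30*e^(t) + 25)
d^3K/dt^3 = (-45*e^(2*t) - 75*e^(t))/(27*e^(3*t) - 135*e^(2*t) + 225*e^(t) - 125)
d^4K/dt^4 = (135*e^(3*t) + 900*e^(2*t) + 375*e^(t))/(81*e^(4*t) - 540*e^(3*t) + 1350*e^(2*t) - 1500*e^(t) + 625)

κ_4 = d^4K/dt^4 |_{t=0} = 705/8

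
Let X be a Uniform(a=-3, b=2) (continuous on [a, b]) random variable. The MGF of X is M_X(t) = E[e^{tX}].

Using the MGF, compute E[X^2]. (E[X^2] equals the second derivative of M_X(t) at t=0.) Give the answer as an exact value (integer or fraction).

M_X(t) = (e^(2*t) - e^(-3*t))/(5*t)
dM/dt = (2*t*e^(5*t) + 3*t - e^(5*t) + 1)*e^(-3*t)/(5*t^2)
d^2M/dt^2 = (4*t^2*e^(5*t) - 9*t^2 - 4*t*e^(5*t) - 6*t + 2*e^(5*t) - 2)*e^(-3*t)/(5*t^3)

E[X^2] = d^2M/dt^2 |_{t=0} = 7/3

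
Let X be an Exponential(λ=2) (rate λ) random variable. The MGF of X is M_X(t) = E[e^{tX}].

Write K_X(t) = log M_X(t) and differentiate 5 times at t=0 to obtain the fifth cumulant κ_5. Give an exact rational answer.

M_X(t) = 2/(2 - t)
K_X(t) = log M_X(t) = -log(2 - t) + log(2)
dK/dt = -1/(t - 2)
d^2K/dt^2 = 1/(t^2 - 4*t + 4)
d^3K/dt^3 = -2/(t^3 - 6*t^2 + 12*t - 8)
d^4K/dt^4 = 6/(t^4 - 8*t^3 + 24*t^2 - 32*t + 16)
d^5K/dt^5 = -24/(t^5 - 10*t^4 + 40*t^3 - 80*t^2 + 80*t - 32)

κ_5 = d^5K/dt^5 |_{t=0} = 3/4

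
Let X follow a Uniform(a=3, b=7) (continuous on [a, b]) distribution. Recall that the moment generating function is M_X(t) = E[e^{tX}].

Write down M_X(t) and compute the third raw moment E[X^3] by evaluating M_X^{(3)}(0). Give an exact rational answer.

M_X(t) = (e^(7*t) - e^(3*t))/(4*t)
M′(t) = (7*t*e^(7*t) - 3*t*e^(3*t) - e^(7*t) + e^(3*t))/(4*t^2)
M′′(t) = (49*t^2*e^(7*t) - 9*t^2*e^(3*t) - 14*t*e^(7*t) + 6*t*e^(3*t) + 2*e^(7*t) - 2*e^(3*t))/(4*t^3)
M′′′(t) = (343*t^3*e^(7*t) - 27*t^3*e^(3*t) - 147*t^2*e^(7*t) + 27*t^2*e^(3*t) + 42*t*e^(7*t) - 18*t*e^(3*t) - 6*e^(7*t) + 6*e^(3*t))/(4*t^4)

E[X^3] = M′′′(0) = 145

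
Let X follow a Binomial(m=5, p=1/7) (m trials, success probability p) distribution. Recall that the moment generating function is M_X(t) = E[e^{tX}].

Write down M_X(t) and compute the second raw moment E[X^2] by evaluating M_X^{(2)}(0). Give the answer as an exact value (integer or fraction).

M_X(t) = (e^(t)/7 + 6/7)^5
D^2[M](t) = 25*e^(5*t)/16807 + 480*e^(4*t)/16807 + 3240*e^(3*t)/16807 + 8640*e^(2*t)/16807 + 6480*e^(t)/16807

E[X^2] = D^2[M](0) = 55/49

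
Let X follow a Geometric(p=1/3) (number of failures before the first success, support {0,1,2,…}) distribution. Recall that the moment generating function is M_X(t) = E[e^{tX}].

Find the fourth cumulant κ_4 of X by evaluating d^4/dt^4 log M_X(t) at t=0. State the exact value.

M_X(t) = 1/(3*(1 - 2*e^(t)/3))
K_X(t) = log M_X(t) = -log(1 - 2*e^(t)/3) - log(3)
K′(t) = -2*e^(t)/(2*e^(t) - 3)
K′′(t) = 6*e^(t)/(4*e^(2*t) - 12*e^(t) + 9)
K′′′(t) = (-12*e^(2*t) - 18*e^(t))/(8*e^(3*t) - 36*e^(2*t) + 54*e^(t) - 27)
K′′′′(t) = (24*e^(3*t) + 144*e^(2*t) + 54*e^(t))/(16*e^(4*t) - 96*e^(3*t) + 216*e^(2*t) - 216*e^(t) + 81)

κ_4 = K′′′′(0) = 222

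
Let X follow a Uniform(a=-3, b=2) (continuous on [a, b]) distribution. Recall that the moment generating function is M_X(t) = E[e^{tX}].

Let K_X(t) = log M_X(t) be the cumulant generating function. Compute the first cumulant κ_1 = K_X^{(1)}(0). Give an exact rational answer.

M_X(t) = (e^(2*t) - e^(-3*t))/(5*t)
K_X(t) = log M_X(t) = -log(t) + log(e^(2*t) - e^(-3*t)) - log(5)
D[K](t) = (2*t*e^(5*t) + 3*t - e^(5*t) + 1)/(t*e^(5*t) - t)

κ_1 = D[K](0) = -1/2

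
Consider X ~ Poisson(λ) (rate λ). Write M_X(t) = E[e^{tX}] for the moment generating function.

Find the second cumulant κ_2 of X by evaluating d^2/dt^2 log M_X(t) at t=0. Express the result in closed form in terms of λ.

κ_2 = K^(2)(0) = λ

M_X(t) = e^(λ*(e^(t) - 1))
K_X(t) = log M_X(t) = λ*(e^(t) - 1)
K^(2)(t) = λ*e^(t)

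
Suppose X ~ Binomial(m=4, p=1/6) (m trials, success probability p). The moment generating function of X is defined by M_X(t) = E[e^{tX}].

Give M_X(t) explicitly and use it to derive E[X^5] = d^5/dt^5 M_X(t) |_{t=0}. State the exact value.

M_X(t) = (e^(t)/6 + 5/6)^4
M′(t) = e^(4*t)/324 + 5*e^(3*t)/108 + 25*e^(2*t)/108 + 125*e^(t)/324
M′′(t) = e^(4*t)/81 + 5*e^(3*t)/36 + 25*e^(2*t)/54 + 125*e^(t)/324
M′′′(t) = 4*e^(4*t)/81 + 5*e^(3*t)/12 + 25*e^(2*t)/27 + 125*e^(t)/324
M′′′′(t) = 16*e^(4*t)/81 + 5*e^(3*t)/4 + 50*e^(2*t)/27 + 125*e^(t)/324
M′′′′′(t) = 64*e^(4*t)/81 + 15*e^(3*t)/4 + 100*e^(2*t)/27 + 125*e^(t)/324

E[X^5] = M′′′′′(0) = 233/27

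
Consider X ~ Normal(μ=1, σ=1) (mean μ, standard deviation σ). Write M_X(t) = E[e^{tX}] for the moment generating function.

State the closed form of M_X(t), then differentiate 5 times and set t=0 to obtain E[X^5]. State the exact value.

E[X^5] = M^(5)(0) = 26

M_X(t) = e^(t^2/2 + t)
M^(5)(t) = t^5*e^(t)*e^(t^2/2) + 5*t^4*e^(t)*e^(t^2/2) + 20*t^3*e^(t)*e^(t^2/2) + 40*t^2*e^(t)*e^(t^2/2) + 50*t*e^(t)*e^(t^2/2) + 26*e^(t)*e^(t^2/2)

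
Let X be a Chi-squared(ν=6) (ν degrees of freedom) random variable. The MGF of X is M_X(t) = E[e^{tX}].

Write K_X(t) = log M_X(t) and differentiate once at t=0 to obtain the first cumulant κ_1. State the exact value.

κ_1 = K′(0) = 6

M_X(t) = (1 - 2*t)^(-3)
K_X(t) = log M_X(t) = -3*log(1 - 2*t)
K′(t) = -6/(2*t - 1)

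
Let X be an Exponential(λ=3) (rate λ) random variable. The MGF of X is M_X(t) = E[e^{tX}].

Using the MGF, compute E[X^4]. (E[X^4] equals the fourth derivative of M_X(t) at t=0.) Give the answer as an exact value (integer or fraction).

E[X^4] = D^4[M](0) = 8/27

M_X(t) = 3/(3 - t)
D^4[M](t) = -72/(t^5 - 15*t^4 + 90*t^3 - 270*t^2 + 405*t - 243)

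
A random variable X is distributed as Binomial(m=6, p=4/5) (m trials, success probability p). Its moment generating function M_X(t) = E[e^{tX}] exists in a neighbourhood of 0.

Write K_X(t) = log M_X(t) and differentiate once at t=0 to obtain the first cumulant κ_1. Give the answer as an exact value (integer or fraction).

κ_1 = K^(1)(0) = 24/5

M_X(t) = (4*e^(t)/5 + 1/5)^6
K_X(t) = log M_X(t) = 6*log(4*e^(t)/5 + 1/5)
K^(1)(t) = 24*e^(t)/(4*e^(t) + 1)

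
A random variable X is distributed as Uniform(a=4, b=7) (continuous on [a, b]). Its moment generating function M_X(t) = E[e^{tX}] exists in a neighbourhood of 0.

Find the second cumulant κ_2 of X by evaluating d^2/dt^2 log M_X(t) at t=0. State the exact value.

κ_2 = D^2[K](0) = 3/4

M_X(t) = (e^(7*t) - e^(4*t))/(3*t)
K_X(t) = log M_X(t) = -log(t) + log(e^(7*t) - e^(4*t)) - log(3)
D^2[K](t) = (-9*t^2*e^(3*t) + e^(6*t) - 2*e^(3*t) + 1)/(t^2*e^(6*t) - 2*t^2*e^(3*t) + t^2)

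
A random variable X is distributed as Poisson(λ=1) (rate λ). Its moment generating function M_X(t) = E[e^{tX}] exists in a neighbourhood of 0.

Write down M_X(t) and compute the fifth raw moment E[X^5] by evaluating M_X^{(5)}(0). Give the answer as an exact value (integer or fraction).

E[X^5] = M^(5)(0) = 52

M_X(t) = e^(e^(t) - 1)
M^(5)(t) = (e^(5*t)*e^(e^(t)) + 10*e^(4*t)*e^(e^(t)) + 25*e^(3*t)*e^(e^(t)) + 15*e^(2*t)*e^(e^(t)) + e^(t)*e^(e^(t)))*e^(-1)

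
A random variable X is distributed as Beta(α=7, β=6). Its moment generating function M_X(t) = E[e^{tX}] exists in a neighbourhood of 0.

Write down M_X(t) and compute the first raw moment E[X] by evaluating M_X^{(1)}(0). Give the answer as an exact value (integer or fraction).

E[X] = D[M](0) = 7/13

M_X(t) = ₁F₁(7; 13; t)
D[M](t) = 7*₁F₁(8; 14; t)/13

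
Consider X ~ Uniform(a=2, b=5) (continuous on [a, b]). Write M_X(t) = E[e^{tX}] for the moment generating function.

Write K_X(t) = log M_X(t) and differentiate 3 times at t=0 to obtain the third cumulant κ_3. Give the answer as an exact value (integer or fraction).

M_X(t) = (e^(5*t) - e^(2*t))/(3*t)
K_X(t) = log M_X(t) = -log(t) + log(e^(5*t) - e^(2*t)) - log(3)
K^(3)(t) = (27*t^3*e^(6*t) + 27*t^3*e^(3*t) - 2*e^(9*t) + 6*e^(6*t) - 6*e^(3*t) + 2)/(t^3*e^(9*t) - 3*t^3*e^(6*t) + 3*t^3*e^(3*t) - t^3)

κ_3 = K^(3)(0) = 0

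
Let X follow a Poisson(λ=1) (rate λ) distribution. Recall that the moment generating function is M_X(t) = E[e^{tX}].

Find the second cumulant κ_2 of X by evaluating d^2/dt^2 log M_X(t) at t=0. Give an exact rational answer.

κ_2 = d^2K/dt^2 |_{t=0} = 1

M_X(t) = e^(e^(t) - 1)
K_X(t) = log M_X(t) = e^(t) - 1
dK/dt = e^(t)
d^2K/dt^2 = e^(t)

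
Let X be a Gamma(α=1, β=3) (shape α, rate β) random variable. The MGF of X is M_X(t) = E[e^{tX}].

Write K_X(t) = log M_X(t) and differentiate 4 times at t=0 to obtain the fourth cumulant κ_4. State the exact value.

M_X(t) = 3/(3 - t)
K_X(t) = log M_X(t) = -log(3 - t) + log(3)
D^4[K](t) = 6/(t^4 - 12*t^3 + 54*t^2 - 108*t + 81)

κ_4 = D^4[K](0) = 2/27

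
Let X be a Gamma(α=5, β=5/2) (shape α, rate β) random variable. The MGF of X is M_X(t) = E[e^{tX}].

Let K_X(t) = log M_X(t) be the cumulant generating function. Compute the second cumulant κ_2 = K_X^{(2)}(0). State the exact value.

M_X(t) = 3125/(32*(5/2 - t)^5)
K_X(t) = log M_X(t) = -5*log(5/2 - t) - 5*log(2) + 5*log(5)
K^(2)(t) = 20/(4*t^2 - 20*t + 25)

κ_2 = K^(2)(0) = 4/5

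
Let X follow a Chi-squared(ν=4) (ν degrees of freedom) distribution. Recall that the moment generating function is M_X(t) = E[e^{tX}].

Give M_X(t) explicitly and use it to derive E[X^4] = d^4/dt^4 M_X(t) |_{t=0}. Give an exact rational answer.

M_X(t) = (1 - 2*t)^(-2)
dM/dt = -4/(8*t^3 - 12*t^2 + 6*t - 1)
d^2M/dt^2 = 24/(16*t^4 - 32*t^3 + 24*t^2 - 8*t + 1)
d^3M/dt^3 = -192/(32*t^5 - 80*t^4 + 80*t^3 - 40*t^2 + 10*t - 1)
d^4M/dt^4 = 1920/(64*t^6 - 192*t^5 + 240*t^4 - 160*t^3 + 60*t^2 - 12*t + 1)

E[X^4] = d^4M/dt^4 |_{t=0} = 1920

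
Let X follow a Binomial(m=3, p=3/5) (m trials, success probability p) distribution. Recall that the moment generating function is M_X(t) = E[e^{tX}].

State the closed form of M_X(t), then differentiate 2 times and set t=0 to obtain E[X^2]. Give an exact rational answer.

E[X^2] = M′′(0) = 99/25

M_X(t) = (3*e^(t)/5 + 2/5)^3
M′(t) = 81*e^(3*t)/125 + 108*e^(2*t)/125 + 36*e^(t)/125
M′′(t) = 243*e^(3*t)/125 + 216*e^(2*t)/125 + 36*e^(t)/125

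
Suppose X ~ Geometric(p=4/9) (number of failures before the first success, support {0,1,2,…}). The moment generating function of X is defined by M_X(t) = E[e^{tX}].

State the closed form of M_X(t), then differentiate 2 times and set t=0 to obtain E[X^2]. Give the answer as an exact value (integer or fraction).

M_X(t) = 4/(9*(1 - 5*e^(t)/9))
M^(2)(t) = (-100*e^(2*t) - 180*e^(t))/(125*e^(3*t) - 675*e^(2*t) + 1215*e^(t) - 729)

E[X^2] = M^(2)(0) = 35/8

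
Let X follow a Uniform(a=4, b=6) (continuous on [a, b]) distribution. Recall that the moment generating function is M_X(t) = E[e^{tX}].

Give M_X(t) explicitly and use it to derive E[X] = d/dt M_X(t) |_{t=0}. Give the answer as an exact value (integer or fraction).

E[X] = D[M](0) = 5

M_X(t) = (e^(6*t) - e^(4*t))/(2*t)
D[M](t) = (6*t*e^(6*t) - 4*t*e^(4*t) - e^(6*t) + e^(4*t))/(2*t^2)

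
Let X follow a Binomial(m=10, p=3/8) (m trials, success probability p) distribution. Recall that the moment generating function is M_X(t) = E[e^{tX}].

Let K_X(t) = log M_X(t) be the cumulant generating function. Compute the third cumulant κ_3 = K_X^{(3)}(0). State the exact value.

M_X(t) = (3*e^(t)/8 + 5/8)^10
K_X(t) = log M_X(t) = 10*log(3*e^(t)/8 + 5/8)
K′(t) = 30*e^(t)/(3*e^(t) + 5)
K′′(t) = 150*e^(t)/(9*e^(2*t) + 30*e^(t) + 25)
K′′′(t) = (-450*e^(2*t) + 750*e^(t))/(27*e^(3*t) + 135*e^(2*t) + 225*e^(t) + 125)

κ_3 = K′′′(0) = 75/128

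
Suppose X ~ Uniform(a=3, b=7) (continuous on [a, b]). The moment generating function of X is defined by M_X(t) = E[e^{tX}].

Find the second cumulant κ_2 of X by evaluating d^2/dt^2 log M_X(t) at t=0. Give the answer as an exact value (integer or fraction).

κ_2 = K′′(0) = 4/3

M_X(t) = (e^(7*t) - e^(3*t))/(4*t)
K_X(t) = log M_X(t) = -log(t) + log(e^(7*t) - e^(3*t)) - 2*log(2)
K′(t) = (7*t*e^(4*t) - 3*t - e^(4*t) + 1)/(t*e^(4*t) - t)
K′′(t) = (-16*t^2*e^(4*t) + e^(8*t) - 2*e^(4*t) + 1)/(t^2*e^(8*t) - 2*t^2*e^(4*t) + t^2)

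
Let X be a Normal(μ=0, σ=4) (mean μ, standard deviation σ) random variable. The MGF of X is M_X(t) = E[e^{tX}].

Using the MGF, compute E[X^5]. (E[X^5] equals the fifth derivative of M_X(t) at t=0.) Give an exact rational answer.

E[X^5] = M^(5)(0) = 0

M_X(t) = e^(8*t^2)
M^(5)(t) = 1048576*t^5*e^(8*t^2) + 655360*t^3*e^(8*t^2) + 61440*t*e^(8*t^2)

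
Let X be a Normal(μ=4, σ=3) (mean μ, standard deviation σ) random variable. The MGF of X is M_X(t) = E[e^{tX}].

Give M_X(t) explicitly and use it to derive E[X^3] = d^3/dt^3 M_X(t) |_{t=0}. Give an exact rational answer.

M_X(t) = e^(9*t^2/2 + 4*t)
D^3[M](t) = 729*t^3*e^(4*t)*e^(9*t^2/2) + 972*t^2*e^(4*t)*e^(9*t^2/2) + 675*t*e^(4*t)*e^(9*t^2/2) + 172*e^(4*t)*e^(9*t^2/2)

E[X^3] = D^3[M](0) = 172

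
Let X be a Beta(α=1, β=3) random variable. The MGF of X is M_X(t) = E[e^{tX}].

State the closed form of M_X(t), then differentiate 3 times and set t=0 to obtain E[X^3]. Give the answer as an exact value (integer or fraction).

M_X(t) = ₁F₁(1; 4; t)
M^(3)(t) = ₁F₁(4; 7; t)/20

E[X^3] = M^(3)(0) = 1/20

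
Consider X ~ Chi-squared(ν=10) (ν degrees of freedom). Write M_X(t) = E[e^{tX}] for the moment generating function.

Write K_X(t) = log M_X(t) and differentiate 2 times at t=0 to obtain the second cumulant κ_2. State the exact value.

κ_2 = d^2K/dt^2 |_{t=0} = 20

M_X(t) = (1 - 2*t)^(-5)
K_X(t) = log M_X(t) = -5*log(1 - 2*t)
dK/dt = -10/(2*t - 1)
d^2K/dt^2 = 20/(4*t^2 - 4*t + 1)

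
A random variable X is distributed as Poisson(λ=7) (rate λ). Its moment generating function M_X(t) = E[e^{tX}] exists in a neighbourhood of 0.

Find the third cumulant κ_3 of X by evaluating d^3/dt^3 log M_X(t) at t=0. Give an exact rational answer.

M_X(t) = e^(7*e^(t) - 7)
K_X(t) = log M_X(t) = 7*e^(t) - 7
K^(3)(t) = 7*e^(t)

κ_3 = K^(3)(0) = 7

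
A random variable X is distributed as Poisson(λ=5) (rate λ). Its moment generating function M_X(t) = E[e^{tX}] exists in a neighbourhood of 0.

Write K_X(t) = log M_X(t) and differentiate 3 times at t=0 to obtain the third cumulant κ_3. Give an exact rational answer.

M_X(t) = e^(5*e^(t) - 5)
K_X(t) = log M_X(t) = 5*e^(t) - 5
D^3[K](t) = 5*e^(t)

κ_3 = D^3[K](0) = 5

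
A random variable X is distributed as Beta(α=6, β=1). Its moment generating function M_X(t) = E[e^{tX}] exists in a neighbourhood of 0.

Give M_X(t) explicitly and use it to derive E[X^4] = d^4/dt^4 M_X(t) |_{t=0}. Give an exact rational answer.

M_X(t) = ₁F₁(6; 7; t)
D^4[M](t) = 3*₁F₁(10; 11; t)/5

E[X^4] = D^4[M](0) = 3/5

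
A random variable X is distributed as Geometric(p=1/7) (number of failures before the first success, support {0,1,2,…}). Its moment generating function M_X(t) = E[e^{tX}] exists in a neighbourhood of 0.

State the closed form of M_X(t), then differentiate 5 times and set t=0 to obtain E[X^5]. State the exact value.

E[X^5] = d^5M/dt^5 |_{t=0} = 1277646

M_X(t) = 1/(7*(1 - 6*e^(t)/7))
dM/dt = 6*e^(t)/(36*e^(2*t) - 84*e^(t) + 49)
d^2M/dt^2 = (-36*e^(2*t) - 42*e^(t))/(216*e^(3*t) - 756*e^(2*t) + 882*e^(t) - 343)
d^3M/dt^3 = (216*e^(3*t) + 1008*e^(2*t) + 294*e^(t))/(1296*e^(4*t) - 6048*e^(3*t) + 10584*e^(2*t) - 8232*e^(t) + 2401)
d^4M/dt^4 = (-1296*e^(4*t) - 16632*e^(3*t) - 19404*e^(2*t) - 2058*e^(t))/(7776*e^(5*t) - 45360*e^(4*t) + 105840*e^(3*t) - 123480*e^(2*t) + 72030*e^(t) - 16807)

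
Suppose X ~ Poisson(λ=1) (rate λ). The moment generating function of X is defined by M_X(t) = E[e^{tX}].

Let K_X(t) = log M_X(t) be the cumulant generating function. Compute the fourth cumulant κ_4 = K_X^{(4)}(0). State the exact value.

M_X(t) = e^(e^(t) - 1)
K_X(t) = log M_X(t) = e^(t) - 1
D^4[K](t) = e^(t)

κ_4 = D^4[K](0) = 1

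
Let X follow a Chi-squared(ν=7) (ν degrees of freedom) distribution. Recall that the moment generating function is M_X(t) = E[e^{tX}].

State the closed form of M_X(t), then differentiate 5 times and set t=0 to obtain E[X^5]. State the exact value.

E[X^5] = M′′′′′(0) = 135135

M_X(t) = (1 - 2*t)^(-7/2)
M′(t) = 7/(16*t^4*√(1 - 2*t) - 32*t^3*√(1 - 2*t) + 24*t^2*√(1 - 2*t) - 8*t*√(1 - 2*t) + √(1 - 2*t))
M′′(t) = -63/(32*t^5*√(1 - 2*t) - 80*t^4*√(1 - 2*t) + 80*t^3*√(1 - 2*t) - 40*t^2*√(1 - 2*t) + 10*t*√(1 - 2*t) - √(1 - 2*t))
M′′′(t) = 693/(64*t^6*√(1 - 2*t) - 192*t^5*√(1 - 2*t) + 240*t^4*√(1 - 2*t) - 160*t^3*√(1 - 2*t) + 60*t^2*√(1 - 2*t) - 12*t*√(1 - 2*t) + √(1 - 2*t))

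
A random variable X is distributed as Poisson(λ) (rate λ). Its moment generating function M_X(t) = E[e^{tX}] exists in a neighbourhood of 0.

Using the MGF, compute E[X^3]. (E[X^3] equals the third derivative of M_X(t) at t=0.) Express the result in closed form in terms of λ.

M_X(t) = e^(λ*(e^(t) - 1))
M′(t) = λ*e^(-λ)*e^(t)*e^(λ*e^(t))
M′′(t) = (λ^2*e^(2*t)*e^(λ*e^(t)) + λ*e^(t)*e^(λ*e^(t)))*e^(-λ)
M′′′(t) = (λ^3*e^(3*t)*e^(λ*e^(t)) + 3*λ^2*e^(2*t)*e^(λ*e^(t)) + λ*e^(t)*e^(λ*e^(t)))*e^(-λ)

E[X^3] = M′′′(0) = λ*(λ^2 + 3*λ + 1)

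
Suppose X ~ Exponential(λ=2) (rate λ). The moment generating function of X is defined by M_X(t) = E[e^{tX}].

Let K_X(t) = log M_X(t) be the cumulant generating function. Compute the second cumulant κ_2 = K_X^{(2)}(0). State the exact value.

M_X(t) = 2/(2 - t)
K_X(t) = log M_X(t) = -log(2 - t) + log(2)
D^2[K](t) = 1/(t^2 - 4*t + 4)

κ_2 = D^2[K](0) = 1/4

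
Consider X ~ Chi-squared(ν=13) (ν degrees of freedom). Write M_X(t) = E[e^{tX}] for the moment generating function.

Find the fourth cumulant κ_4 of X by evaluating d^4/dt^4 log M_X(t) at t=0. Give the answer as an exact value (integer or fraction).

M_X(t) = (1 - 2*t)^(-13/2)
K_X(t) = log M_X(t) = -13*log(1 - 2*t)/2
dK/dt = -13/(2*t - 1)
d^2K/dt^2 = 26/(4*t^2 - 4*t + 1)
d^3K/dt^3 = -104/(8*t^3 - 12*t^2 + 6*t - 1)
d^4K/dt^4 = 624/(16*t^4 - 32*t^3 + 24*t^2 - 8*t + 1)

κ_4 = d^4K/dt^4 |_{t=0} = 624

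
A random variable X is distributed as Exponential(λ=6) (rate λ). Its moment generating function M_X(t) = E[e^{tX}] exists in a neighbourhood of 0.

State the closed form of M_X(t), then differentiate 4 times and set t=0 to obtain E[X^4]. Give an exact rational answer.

E[X^4] = d^4M/dt^4 |_{t=0} = 1/54

M_X(t) = 6/(6 - t)
dM/dt = 6/(t^2 - 12*t + 36)
d^2M/dt^2 = -12/(t^3 - 18*t^2 + 108*t - 216)
d^3M/dt^3 = 36/(t^4 - 24*t^3 + 216*t^2 - 864*t + 1296)
d^4M/dt^4 = -144/(t^5 - 30*t^4 + 360*t^3 - 2160*t^2 + 6480*t - 7776)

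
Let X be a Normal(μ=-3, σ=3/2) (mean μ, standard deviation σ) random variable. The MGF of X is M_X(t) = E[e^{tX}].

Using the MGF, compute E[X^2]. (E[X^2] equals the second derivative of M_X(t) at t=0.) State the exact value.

M_X(t) = e^(9*t^2/8 - 3*t)
dM/dt = 9*t*e^(-3*t)*e^(9*t^2/8)/4 - 3*e^(-3*t)*e^(9*t^2/8)
d^2M/dt^2 = (81*t^2*e^(9*t^2/8) - 216*t*e^(9*t^2/8) + 180*e^(9*t^2/8))*e^(-3*t)/16

E[X^2] = d^2M/dt^2 |_{t=0} = 45/4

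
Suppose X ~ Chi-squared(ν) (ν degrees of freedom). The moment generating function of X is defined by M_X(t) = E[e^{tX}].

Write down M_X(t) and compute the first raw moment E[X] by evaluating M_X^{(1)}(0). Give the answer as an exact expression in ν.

E[X] = dM/dt |_{t=0} = ν

M_X(t) = (1 - 2*t)^(-ν/2)
dM/dt = -ν/(2*t*(1 - 2*t)^(ν/2) - (1 - 2*t)^(ν/2))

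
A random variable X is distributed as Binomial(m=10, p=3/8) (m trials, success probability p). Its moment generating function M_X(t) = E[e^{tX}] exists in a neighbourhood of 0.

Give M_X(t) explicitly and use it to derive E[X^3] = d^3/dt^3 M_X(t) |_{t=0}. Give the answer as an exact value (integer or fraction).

E[X^3] = M^(3)(0) = 1275/16

M_X(t) = (3*e^(t)/8 + 5/8)^10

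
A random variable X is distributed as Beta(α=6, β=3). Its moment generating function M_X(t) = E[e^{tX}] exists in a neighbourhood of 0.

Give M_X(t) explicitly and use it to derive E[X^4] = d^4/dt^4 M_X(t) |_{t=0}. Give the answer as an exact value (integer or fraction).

M_X(t) = ₁F₁(6; 9; t)
D^4[M](t) = 14*₁F₁(10; 13; t)/55

E[X^4] = D^4[M](0) = 14/55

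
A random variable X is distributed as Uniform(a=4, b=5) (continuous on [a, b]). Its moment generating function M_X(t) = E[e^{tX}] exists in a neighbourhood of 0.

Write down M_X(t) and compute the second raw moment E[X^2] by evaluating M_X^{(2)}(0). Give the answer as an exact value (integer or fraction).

M_X(t) = (e^(5*t) - e^(4*t))/t
M′(t) = (5*t*e^(5*t) - 4*t*e^(4*t) - e^(5*t) + e^(4*t))/t^2
M′′(t) = (25*t^2*e^(5*t) - 16*t^2*e^(4*t) - 10*t*e^(5*t) + 8*t*e^(4*t) + 2*e^(5*t) - 2*e^(4*t))/t^3

E[X^2] = M′′(0) = 61/3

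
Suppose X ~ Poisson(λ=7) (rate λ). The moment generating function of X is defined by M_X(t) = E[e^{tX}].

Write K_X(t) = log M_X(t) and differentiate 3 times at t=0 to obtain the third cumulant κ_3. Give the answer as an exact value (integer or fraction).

κ_3 = D^3[K](0) = 7

M_X(t) = e^(7*e^(t) - 7)
K_X(t) = log M_X(t) = 7*e^(t) - 7
D^3[K](t) = 7*e^(t)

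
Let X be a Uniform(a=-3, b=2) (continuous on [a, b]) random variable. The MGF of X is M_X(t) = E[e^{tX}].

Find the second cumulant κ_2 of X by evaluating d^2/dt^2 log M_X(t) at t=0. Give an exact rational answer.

M_X(t) = (e^(2*t) - e^(-3*t))/(5*t)
K_X(t) = log M_X(t) = -log(t) + log(e^(2*t) - e^(-3*t)) - log(5)
K^(2)(t) = (-25*t^2*e^(5*t) + e^(10*t) - 2*e^(5*t) + 1)/(t^2*e^(10*t) - 2*t^2*e^(5*t) + t^2)

κ_2 = K^(2)(0) = 25/12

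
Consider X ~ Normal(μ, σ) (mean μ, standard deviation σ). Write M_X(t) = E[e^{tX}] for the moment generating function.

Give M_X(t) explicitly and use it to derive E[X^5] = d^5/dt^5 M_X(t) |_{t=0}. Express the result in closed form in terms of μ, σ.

M_X(t) = e^(μ*t + σ^2*t^2/2)
dM/dt = μ*e^(μ*t)*e^(σ^2*t^2/2) + σ^2*t*e^(μ*t)*e^(σ^2*t^2/2)
d^2M/dt^2 = μ^2*e^(μ*t)*e^(σ^2*t^2/2) + 2*μ*σ^2*t*e^(μ*t)*e^(σ^2*t^2/2) + σ^4*t^2*e^(μ*t)*e^(σ^2*t^2/2) + σ^2*e^(μ*t)*e^(σ^2*t^2/2)

E[X^5] = d^5M/dt^5 |_{t=0} = μ*(μ^4 + 10*μ^2*σ^2 + 15*σ^4)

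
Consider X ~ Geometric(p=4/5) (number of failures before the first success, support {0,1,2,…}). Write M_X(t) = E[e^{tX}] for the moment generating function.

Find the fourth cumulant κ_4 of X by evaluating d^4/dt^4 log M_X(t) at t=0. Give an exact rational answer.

M_X(t) = 4/(5*(1 - e^(t)/5))
K_X(t) = log M_X(t) = -log(1 - e^(t)/5) - log(5) + 2*log(2)
K′(t) = -e^(t)/(e^(t) - 5)
K′′(t) = 5*e^(t)/(e^(2*t) - 10*e^(t) + 25)
K′′′(t) = (-5*e^(2*t) - 25*e^(t))/(e^(3*t) - 15*e^(2*t) + 75*e^(t) - 125)
K′′′′(t) = (5*e^(3*t) + 100*e^(2*t) + 125*e^(t))/(e^(4*t) - 20*e^(3*t) + 150*e^(2*t) - 500*e^(t) + 625)

κ_4 = K′′′′(0) = 115/128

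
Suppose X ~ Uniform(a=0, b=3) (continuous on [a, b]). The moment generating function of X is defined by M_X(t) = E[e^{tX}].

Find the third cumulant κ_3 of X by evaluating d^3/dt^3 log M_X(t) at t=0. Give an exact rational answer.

M_X(t) = (e^(3*t) - 1)/(3*t)
K_X(t) = log M_X(t) = -log(t) + log(e^(3*t) - 1) - log(3)
D^3[K](t) = (27*t^3*e^(6*t) + 27*t^3*e^(3*t) - 2*e^(9*t) + 6*e^(6*t) - 6*e^(3*t) + 2)/(t^3*e^(9*t) - 3*t^3*e^(6*t) + 3*t^3*e^(3*t) - t^3)

κ_3 = D^3[K](0) = 0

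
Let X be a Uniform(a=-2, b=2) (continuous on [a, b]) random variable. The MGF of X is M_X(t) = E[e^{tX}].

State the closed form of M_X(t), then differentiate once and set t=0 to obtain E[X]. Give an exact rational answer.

E[X] = M′(0) = 0

M_X(t) = (e^(2*t) - e^(-2*t))/(4*t)
M′(t) = (2*t*e^(4*t) + 2*t - e^(4*t) + 1)*e^(-2*t)/(4*t^2)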